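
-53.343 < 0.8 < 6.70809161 True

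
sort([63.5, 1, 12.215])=[1, 12.215, 63.5]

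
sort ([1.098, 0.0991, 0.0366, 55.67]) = [0.0366, 0.0991, 1.098, 55.67]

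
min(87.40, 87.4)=87.40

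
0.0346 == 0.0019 False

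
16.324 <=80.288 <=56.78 False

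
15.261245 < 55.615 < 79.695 True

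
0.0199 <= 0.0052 False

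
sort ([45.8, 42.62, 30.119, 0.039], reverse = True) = [45.8, 42.62, 30.119, 0.039]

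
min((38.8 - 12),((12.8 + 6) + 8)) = 26.8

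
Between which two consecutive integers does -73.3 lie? -74 and -73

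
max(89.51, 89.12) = 89.51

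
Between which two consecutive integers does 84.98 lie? 84 and 85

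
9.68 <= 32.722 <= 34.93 True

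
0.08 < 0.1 True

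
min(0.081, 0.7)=0.081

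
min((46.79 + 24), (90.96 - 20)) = 70.79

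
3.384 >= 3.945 False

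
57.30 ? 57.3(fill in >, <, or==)==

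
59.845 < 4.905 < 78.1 False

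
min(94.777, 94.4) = 94.4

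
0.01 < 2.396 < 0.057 False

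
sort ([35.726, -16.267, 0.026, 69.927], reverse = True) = [69.927, 35.726, 0.026, -16.267]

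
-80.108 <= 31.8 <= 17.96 False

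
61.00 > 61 False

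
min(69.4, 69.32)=69.32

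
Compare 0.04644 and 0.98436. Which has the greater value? 0.98436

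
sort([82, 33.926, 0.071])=[0.071, 33.926, 82]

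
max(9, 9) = 9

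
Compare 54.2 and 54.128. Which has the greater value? 54.2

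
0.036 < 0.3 True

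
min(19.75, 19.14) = 19.14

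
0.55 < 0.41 False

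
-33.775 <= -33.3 True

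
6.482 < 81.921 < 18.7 False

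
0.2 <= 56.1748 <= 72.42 True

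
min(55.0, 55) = 55.0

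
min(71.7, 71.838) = 71.7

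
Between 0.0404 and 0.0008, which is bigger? 0.0404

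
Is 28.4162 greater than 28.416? Yes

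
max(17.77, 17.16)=17.77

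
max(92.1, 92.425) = 92.425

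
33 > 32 True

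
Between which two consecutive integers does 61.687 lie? 61 and 62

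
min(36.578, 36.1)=36.1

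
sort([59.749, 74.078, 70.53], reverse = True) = [74.078, 70.53, 59.749]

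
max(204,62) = 204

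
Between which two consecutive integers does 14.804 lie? 14 and 15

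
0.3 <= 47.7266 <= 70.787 True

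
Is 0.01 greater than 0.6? No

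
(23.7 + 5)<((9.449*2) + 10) True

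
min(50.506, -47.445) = -47.445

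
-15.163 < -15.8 False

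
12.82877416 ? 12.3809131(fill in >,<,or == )>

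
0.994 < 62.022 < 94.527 True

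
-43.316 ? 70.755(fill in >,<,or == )<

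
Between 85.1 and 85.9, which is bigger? 85.9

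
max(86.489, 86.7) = 86.7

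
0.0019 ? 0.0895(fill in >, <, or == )<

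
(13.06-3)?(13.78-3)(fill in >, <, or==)<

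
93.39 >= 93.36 True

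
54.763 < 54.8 True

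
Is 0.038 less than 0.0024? No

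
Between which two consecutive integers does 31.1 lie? 31 and 32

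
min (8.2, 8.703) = 8.2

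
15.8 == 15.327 False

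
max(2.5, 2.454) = 2.5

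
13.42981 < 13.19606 False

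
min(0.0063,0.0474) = 0.0063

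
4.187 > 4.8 False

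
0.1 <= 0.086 False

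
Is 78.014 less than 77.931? No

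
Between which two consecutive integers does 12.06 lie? 12 and 13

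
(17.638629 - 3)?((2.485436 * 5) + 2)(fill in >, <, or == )>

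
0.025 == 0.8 False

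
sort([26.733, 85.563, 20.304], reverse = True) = [85.563, 26.733, 20.304]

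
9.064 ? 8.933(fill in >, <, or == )>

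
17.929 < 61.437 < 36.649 False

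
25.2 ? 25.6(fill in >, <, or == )<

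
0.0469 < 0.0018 False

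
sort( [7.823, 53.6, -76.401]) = [-76.401, 7.823, 53.6]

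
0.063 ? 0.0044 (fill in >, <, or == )>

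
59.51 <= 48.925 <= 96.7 False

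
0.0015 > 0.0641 False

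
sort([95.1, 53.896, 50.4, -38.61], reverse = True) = [95.1, 53.896, 50.4, -38.61]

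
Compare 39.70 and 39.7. They are equal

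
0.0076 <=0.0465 True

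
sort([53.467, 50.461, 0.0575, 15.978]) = [0.0575, 15.978, 50.461, 53.467]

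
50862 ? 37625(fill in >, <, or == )>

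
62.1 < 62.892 True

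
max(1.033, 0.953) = 1.033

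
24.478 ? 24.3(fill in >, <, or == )>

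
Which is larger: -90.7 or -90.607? -90.607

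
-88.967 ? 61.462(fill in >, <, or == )<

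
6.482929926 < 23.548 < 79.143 True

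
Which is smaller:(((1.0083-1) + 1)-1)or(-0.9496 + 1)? (((1.0083-1) + 1)-1)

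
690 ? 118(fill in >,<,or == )>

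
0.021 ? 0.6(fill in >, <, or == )<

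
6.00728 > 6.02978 False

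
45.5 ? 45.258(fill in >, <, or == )>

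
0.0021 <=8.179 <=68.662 True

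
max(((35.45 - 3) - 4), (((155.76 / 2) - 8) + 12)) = 81.88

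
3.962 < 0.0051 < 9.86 False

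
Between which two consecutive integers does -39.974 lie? -40 and -39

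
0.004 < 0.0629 True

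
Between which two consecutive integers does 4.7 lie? 4 and 5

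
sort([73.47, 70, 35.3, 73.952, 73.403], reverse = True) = [73.952, 73.47, 73.403, 70, 35.3]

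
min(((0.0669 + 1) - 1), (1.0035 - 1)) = 0.0035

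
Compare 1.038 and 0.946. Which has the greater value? 1.038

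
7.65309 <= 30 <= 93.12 True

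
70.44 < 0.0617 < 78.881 False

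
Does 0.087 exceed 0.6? No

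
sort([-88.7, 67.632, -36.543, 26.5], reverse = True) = [67.632, 26.5, -36.543, -88.7]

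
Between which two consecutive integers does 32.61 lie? 32 and 33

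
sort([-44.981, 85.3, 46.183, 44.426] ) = [-44.981, 44.426, 46.183, 85.3]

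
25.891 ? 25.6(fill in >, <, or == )>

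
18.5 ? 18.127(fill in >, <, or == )>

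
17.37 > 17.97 False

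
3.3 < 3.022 False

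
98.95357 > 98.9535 True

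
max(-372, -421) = -372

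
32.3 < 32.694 True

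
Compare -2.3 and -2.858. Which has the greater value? -2.3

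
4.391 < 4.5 True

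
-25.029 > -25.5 True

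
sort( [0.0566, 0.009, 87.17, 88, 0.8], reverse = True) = [88, 87.17, 0.8, 0.0566, 0.009]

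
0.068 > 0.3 False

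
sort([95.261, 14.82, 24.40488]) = [14.82, 24.40488, 95.261]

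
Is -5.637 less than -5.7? No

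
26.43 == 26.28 False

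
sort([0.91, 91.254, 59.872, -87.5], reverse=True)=[91.254, 59.872, 0.91, -87.5]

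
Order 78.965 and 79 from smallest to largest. 78.965, 79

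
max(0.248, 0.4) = 0.4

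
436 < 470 True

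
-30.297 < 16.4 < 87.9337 True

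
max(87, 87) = 87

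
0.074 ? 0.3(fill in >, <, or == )<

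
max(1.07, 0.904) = 1.07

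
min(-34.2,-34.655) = -34.655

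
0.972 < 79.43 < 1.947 False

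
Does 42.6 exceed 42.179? Yes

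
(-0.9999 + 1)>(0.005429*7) False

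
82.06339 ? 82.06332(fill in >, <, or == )>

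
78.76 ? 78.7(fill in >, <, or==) >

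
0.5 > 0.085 True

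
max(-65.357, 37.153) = 37.153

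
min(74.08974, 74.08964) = 74.08964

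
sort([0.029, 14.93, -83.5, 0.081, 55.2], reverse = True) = [55.2, 14.93, 0.081, 0.029, -83.5]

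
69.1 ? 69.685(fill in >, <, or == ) <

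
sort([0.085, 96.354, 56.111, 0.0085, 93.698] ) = [0.0085, 0.085, 56.111, 93.698, 96.354]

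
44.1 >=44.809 False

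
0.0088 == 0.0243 False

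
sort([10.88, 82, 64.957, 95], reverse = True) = [95, 82, 64.957, 10.88]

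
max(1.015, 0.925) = 1.015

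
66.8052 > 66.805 True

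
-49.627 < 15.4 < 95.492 True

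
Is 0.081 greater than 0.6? No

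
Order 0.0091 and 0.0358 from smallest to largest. 0.0091,0.0358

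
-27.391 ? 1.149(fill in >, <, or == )<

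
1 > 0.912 True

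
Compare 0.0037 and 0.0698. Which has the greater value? 0.0698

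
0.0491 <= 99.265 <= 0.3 False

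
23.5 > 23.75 False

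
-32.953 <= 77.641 True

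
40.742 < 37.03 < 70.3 False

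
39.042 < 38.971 False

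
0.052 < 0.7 True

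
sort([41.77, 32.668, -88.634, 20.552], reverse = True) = [41.77, 32.668, 20.552, -88.634]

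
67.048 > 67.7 False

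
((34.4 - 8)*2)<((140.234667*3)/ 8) False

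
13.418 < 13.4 False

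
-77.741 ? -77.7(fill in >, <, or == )<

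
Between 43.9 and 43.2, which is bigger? 43.9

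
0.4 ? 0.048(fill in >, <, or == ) >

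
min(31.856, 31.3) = 31.3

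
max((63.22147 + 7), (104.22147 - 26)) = 78.22147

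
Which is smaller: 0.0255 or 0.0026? 0.0026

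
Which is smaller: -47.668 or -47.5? -47.668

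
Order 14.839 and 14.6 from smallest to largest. 14.6,14.839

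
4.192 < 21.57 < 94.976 True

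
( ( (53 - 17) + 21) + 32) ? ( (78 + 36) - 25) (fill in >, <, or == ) ==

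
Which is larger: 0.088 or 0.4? 0.4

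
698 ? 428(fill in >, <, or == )>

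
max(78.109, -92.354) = 78.109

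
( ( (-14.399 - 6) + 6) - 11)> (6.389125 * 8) False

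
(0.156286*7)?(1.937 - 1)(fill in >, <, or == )>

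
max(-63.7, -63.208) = -63.208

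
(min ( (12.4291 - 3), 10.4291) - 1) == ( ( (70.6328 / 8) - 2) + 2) False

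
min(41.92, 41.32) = 41.32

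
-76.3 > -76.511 True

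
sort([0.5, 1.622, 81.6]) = [0.5, 1.622, 81.6]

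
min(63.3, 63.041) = 63.041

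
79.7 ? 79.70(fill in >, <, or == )==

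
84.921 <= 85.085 True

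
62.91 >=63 False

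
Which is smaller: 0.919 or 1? 0.919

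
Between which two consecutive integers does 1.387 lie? 1 and 2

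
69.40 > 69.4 False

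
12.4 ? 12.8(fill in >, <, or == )<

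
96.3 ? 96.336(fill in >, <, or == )<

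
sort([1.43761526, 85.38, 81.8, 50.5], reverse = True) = [85.38, 81.8, 50.5, 1.43761526]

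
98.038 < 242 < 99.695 False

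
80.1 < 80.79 True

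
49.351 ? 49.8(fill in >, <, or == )<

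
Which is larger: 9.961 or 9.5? 9.961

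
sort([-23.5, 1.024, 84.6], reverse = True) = [84.6, 1.024, -23.5]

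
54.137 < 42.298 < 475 False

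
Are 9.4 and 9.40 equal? Yes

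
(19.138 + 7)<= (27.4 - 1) True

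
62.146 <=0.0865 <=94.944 False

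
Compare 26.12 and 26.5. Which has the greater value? 26.5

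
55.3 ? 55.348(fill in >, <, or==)<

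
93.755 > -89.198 True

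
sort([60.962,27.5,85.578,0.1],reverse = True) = [85.578,60.962,27.5,0.1]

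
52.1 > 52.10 False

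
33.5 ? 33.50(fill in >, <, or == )==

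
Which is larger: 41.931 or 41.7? 41.931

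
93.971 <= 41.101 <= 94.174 False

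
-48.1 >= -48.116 True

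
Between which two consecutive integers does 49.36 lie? 49 and 50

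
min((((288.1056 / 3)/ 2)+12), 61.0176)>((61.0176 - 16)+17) False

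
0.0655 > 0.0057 True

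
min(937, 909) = 909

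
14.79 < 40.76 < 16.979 False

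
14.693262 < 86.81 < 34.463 False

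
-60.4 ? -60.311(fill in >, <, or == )<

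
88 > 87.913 True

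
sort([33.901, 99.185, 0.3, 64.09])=[0.3, 33.901, 64.09, 99.185]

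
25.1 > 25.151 False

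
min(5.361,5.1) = 5.1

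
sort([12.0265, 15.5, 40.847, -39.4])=[-39.4, 12.0265, 15.5, 40.847]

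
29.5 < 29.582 True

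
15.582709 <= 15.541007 False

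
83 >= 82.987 True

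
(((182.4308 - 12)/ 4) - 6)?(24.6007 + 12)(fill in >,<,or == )>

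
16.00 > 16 False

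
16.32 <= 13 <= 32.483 False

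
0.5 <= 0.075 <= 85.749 False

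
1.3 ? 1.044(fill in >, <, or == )>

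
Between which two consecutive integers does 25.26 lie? 25 and 26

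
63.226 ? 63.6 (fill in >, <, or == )<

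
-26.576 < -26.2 True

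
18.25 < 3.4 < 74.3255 False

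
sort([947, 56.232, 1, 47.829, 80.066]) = [1, 47.829, 56.232, 80.066, 947]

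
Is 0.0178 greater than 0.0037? Yes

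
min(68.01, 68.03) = 68.01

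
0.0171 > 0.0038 True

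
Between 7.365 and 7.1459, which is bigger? 7.365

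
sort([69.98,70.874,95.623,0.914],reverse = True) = [95.623,70.874,69.98,0.914]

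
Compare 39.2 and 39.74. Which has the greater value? 39.74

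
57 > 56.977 True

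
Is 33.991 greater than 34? No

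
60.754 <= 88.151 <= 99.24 True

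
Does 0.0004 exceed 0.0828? No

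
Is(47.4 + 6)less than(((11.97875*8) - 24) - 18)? Yes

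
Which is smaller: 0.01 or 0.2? 0.01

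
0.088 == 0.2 False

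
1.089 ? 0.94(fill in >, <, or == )>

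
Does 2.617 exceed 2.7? No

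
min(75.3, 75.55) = 75.3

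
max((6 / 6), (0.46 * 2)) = 1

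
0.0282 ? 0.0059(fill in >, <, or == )>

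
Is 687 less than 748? Yes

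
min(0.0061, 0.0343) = 0.0061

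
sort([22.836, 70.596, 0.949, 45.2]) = [0.949, 22.836, 45.2, 70.596]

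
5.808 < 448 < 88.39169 False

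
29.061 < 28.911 False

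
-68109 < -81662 False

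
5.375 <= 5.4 True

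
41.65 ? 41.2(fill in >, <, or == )>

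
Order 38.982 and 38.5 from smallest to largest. 38.5, 38.982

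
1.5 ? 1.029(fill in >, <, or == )>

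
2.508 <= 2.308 False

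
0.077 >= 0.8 False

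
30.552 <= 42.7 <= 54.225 True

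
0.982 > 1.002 False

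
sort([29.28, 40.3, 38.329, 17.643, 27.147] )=[17.643, 27.147, 29.28, 38.329, 40.3]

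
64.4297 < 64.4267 False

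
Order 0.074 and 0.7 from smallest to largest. 0.074, 0.7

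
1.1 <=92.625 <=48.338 False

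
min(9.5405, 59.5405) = 9.5405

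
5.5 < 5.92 True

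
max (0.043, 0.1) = 0.1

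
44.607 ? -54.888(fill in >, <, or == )>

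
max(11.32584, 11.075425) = 11.32584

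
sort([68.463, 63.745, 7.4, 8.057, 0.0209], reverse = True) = [68.463, 63.745, 8.057, 7.4, 0.0209]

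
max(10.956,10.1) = 10.956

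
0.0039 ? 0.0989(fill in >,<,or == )<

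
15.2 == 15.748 False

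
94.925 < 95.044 True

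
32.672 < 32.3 False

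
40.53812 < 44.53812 True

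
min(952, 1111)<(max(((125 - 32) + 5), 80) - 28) False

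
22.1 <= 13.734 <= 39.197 False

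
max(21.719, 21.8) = 21.8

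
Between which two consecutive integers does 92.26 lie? 92 and 93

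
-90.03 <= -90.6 False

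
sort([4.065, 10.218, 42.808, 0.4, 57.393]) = [0.4, 4.065, 10.218, 42.808, 57.393]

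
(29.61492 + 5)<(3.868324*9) True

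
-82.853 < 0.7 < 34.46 True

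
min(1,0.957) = 0.957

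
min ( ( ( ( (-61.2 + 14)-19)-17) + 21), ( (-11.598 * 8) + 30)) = -62.784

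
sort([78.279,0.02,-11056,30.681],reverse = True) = [78.279,30.681,0.02,-11056]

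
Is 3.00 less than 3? No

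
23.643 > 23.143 True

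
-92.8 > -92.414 False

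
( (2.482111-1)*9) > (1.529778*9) False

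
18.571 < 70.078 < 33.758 False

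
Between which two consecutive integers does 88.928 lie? 88 and 89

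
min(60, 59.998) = 59.998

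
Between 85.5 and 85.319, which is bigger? 85.5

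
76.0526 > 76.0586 False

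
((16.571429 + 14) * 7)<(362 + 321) True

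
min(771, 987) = 771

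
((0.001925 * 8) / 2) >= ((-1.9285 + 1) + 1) False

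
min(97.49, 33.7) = 33.7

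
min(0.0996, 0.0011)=0.0011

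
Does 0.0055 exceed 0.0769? No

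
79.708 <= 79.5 False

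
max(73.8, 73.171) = 73.8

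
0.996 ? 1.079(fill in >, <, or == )<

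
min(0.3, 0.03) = 0.03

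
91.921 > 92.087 False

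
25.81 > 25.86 False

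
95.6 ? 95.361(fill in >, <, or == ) >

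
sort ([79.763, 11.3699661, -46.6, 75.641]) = [-46.6, 11.3699661, 75.641, 79.763]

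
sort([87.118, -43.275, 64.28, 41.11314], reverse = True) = [87.118, 64.28, 41.11314, -43.275]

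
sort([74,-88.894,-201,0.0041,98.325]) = [-201,-88.894,0.0041,74,98.325]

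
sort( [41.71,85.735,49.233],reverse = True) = [85.735,49.233,41.71]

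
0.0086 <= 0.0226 True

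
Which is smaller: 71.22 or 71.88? 71.22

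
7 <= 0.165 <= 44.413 False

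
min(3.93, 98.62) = 3.93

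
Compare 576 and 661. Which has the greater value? 661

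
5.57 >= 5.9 False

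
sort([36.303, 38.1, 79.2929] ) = [36.303, 38.1, 79.2929]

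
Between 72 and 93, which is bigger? 93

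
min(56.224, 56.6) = 56.224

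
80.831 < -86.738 False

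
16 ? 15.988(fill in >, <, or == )>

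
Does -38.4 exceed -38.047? No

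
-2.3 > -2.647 True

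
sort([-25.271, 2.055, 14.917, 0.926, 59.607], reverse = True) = [59.607, 14.917, 2.055, 0.926, -25.271]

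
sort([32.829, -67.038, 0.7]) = [-67.038, 0.7, 32.829]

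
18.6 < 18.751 True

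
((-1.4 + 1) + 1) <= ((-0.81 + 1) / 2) False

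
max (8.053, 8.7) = 8.7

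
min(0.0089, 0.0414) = 0.0089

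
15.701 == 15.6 False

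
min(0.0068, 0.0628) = 0.0068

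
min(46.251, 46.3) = 46.251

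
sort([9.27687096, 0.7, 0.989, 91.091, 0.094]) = [0.094, 0.7, 0.989, 9.27687096, 91.091]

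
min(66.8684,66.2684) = 66.2684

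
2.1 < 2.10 False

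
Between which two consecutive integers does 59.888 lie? 59 and 60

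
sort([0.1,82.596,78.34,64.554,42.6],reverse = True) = [82.596,78.34,64.554,42.6,0.1]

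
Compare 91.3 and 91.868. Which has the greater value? 91.868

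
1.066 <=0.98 False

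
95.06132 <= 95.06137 True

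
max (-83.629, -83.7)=-83.629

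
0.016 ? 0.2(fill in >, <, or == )<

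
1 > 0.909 True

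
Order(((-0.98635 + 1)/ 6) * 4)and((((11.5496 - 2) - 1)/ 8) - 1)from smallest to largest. (((-0.98635 + 1)/ 6) * 4), ((((11.5496 - 2) - 1)/ 8) - 1)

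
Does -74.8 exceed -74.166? No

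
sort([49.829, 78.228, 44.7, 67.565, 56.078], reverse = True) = [78.228, 67.565, 56.078, 49.829, 44.7]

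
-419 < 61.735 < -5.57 False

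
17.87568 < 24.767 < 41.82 True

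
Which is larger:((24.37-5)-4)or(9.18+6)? ((24.37-5)-4)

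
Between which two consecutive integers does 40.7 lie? 40 and 41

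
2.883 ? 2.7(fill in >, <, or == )>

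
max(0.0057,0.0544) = 0.0544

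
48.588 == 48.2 False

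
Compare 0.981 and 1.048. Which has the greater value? 1.048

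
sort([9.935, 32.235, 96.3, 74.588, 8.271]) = [8.271, 9.935, 32.235, 74.588, 96.3]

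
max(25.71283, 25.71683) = 25.71683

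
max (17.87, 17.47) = 17.87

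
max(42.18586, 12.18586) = 42.18586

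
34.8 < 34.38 False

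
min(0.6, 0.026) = 0.026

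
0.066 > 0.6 False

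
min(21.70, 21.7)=21.70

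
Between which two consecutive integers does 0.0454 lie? 0 and 1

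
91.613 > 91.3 True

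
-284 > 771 False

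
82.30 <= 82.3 True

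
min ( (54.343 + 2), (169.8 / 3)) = 56.343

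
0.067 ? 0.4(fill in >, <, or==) <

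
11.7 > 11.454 True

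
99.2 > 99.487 False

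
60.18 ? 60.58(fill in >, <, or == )<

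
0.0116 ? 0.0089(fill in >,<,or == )>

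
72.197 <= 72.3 True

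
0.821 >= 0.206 True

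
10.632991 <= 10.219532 False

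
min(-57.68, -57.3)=-57.68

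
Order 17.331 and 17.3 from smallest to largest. 17.3, 17.331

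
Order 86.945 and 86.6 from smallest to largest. 86.6, 86.945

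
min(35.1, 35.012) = 35.012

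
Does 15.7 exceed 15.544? Yes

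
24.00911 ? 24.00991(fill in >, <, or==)<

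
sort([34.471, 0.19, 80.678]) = [0.19, 34.471, 80.678]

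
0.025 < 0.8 True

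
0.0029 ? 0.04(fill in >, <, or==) <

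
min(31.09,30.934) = 30.934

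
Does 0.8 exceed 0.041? Yes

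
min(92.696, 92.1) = 92.1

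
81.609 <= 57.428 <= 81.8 False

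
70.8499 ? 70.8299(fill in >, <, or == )>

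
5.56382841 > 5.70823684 False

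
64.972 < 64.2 False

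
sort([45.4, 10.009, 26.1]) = [10.009, 26.1, 45.4]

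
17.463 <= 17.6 True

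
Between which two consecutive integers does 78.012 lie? 78 and 79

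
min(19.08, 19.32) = 19.08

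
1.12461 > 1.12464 False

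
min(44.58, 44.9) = 44.58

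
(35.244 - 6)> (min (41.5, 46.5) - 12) False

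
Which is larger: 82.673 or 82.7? 82.7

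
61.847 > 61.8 True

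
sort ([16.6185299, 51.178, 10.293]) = [10.293, 16.6185299, 51.178]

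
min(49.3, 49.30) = 49.3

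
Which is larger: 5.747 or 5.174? 5.747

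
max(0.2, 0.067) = 0.2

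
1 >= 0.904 True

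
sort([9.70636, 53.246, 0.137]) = [0.137, 9.70636, 53.246]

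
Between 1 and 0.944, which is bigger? 1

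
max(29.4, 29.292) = 29.4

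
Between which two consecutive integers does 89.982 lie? 89 and 90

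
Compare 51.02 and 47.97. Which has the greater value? 51.02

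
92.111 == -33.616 False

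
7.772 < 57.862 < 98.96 True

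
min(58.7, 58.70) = 58.7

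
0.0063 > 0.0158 False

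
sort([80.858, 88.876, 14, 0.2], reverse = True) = [88.876, 80.858, 14, 0.2]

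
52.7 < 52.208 False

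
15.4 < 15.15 False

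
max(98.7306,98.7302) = 98.7306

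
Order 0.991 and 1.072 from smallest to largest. 0.991, 1.072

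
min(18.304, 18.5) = 18.304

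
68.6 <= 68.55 False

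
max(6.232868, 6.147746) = 6.232868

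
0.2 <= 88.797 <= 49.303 False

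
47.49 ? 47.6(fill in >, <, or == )<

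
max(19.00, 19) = 19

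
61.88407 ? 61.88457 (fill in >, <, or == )<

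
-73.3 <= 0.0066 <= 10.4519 True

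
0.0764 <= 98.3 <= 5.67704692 False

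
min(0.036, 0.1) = 0.036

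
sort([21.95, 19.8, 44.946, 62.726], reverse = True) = [62.726, 44.946, 21.95, 19.8]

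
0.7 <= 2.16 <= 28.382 True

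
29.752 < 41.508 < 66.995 True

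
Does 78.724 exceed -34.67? Yes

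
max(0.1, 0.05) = 0.1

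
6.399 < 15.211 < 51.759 True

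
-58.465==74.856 False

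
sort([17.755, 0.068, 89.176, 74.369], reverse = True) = [89.176, 74.369, 17.755, 0.068]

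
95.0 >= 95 True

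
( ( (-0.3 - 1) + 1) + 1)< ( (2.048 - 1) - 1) False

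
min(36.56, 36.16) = 36.16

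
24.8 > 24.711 True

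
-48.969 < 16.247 True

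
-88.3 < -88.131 True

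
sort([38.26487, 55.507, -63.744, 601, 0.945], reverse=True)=[601, 55.507, 38.26487, 0.945, -63.744]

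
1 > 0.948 True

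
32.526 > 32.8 False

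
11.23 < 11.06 False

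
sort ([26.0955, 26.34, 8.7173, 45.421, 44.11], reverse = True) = [45.421, 44.11, 26.34, 26.0955, 8.7173]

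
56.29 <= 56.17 False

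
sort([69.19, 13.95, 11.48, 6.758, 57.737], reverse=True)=[69.19, 57.737, 13.95, 11.48, 6.758]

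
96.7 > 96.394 True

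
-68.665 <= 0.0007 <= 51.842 True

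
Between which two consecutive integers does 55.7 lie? 55 and 56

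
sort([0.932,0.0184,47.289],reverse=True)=[47.289,0.932,0.0184]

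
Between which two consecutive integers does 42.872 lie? 42 and 43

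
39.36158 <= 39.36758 True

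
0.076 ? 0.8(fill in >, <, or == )<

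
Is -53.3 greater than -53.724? Yes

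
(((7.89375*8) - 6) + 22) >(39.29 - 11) True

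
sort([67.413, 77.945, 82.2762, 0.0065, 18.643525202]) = [0.0065, 18.643525202, 67.413, 77.945, 82.2762]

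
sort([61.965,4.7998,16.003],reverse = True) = [61.965,16.003,4.7998]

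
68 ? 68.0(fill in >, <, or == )==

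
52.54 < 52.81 True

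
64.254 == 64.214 False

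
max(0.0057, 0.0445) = 0.0445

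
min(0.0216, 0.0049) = 0.0049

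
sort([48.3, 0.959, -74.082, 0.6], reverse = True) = [48.3, 0.959, 0.6, -74.082]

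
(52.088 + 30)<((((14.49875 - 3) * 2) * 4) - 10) False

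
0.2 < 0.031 False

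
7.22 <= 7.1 False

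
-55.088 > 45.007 False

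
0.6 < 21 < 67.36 True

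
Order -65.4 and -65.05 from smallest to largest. -65.4, -65.05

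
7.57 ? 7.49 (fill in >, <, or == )>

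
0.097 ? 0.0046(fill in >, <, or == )>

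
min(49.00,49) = 49.00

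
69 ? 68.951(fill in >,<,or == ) >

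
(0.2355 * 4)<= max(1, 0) True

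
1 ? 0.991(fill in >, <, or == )>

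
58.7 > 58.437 True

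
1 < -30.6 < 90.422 False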